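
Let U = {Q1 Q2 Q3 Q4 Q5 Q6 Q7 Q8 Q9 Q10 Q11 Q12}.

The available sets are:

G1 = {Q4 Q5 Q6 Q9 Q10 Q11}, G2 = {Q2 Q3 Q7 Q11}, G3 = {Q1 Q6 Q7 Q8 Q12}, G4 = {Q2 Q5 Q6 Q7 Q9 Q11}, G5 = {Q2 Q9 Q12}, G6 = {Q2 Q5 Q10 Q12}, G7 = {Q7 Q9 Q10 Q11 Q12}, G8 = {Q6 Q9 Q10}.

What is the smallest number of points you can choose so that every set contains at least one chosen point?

3

The 3 points {Q3, Q6, Q12} hit every set.
No choice of 2 points meets every set, so 3 is the minimum.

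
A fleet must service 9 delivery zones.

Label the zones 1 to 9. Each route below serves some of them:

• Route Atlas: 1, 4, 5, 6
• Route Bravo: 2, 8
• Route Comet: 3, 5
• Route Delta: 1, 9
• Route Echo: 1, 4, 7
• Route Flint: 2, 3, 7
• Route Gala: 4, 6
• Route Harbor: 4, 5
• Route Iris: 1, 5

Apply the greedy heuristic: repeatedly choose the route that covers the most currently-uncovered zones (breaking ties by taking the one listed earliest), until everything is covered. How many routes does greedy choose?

Greedy: pick Atlas (covers 4 new) → pick Flint (covers 3 new) → pick Bravo (covers 1 new) → pick Delta (covers 1 new). Total picks: 4.

4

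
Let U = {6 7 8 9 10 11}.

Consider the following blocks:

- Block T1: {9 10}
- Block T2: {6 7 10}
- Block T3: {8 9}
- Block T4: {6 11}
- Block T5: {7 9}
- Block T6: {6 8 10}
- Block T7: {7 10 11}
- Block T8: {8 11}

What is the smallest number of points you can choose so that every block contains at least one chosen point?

3

Take H = {9, 10, 11}. Each listed block contains at least one of these, so H is a hitting set of size 3.
No choice of 2 points meets every block, so 3 is the minimum.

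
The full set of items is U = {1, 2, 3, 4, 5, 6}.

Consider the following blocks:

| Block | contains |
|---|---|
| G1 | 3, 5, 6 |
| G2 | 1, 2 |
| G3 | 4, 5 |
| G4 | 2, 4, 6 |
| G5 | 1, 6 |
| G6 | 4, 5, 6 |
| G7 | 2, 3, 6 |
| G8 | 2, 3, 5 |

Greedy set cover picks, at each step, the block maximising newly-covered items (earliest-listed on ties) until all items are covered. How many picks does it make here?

3

Greedy: pick G1 (covers 3 new) → pick G2 (covers 2 new) → pick G3 (covers 1 new). Total picks: 3.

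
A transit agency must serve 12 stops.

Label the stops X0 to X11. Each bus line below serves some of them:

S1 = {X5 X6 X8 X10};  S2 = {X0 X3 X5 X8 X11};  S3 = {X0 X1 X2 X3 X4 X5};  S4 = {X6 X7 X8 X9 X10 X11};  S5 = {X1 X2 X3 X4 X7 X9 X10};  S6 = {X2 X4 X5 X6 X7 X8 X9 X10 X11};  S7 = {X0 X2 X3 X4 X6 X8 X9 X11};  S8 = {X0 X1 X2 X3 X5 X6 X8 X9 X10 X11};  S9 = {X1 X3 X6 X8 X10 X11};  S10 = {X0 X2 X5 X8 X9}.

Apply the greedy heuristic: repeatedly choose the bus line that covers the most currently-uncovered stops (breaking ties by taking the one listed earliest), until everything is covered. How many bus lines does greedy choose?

Greedy: pick S8 (covers 10 new) → pick S5 (covers 2 new). Total picks: 2.

2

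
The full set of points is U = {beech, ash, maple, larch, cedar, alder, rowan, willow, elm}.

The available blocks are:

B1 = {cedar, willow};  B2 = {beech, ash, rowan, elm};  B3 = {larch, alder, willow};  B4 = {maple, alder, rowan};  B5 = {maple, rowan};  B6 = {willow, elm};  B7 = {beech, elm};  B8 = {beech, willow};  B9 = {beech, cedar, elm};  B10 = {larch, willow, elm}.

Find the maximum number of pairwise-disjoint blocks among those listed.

B1, B4, B7 are pairwise disjoint (B1={cedar,willow}; B4={maple,alder,rowan}; B7={beech,elm}).
Every remaining block overlaps one of these, and no 4 of the listed blocks are pairwise disjoint, so 3 is the maximum.

3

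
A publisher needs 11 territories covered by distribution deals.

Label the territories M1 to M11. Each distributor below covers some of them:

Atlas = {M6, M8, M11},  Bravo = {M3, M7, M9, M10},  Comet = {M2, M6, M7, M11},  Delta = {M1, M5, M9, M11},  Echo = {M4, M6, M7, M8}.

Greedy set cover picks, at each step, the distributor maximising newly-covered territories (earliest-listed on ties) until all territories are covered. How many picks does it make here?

5

Greedy: pick Bravo (covers 4 new) → pick Atlas (covers 3 new) → pick Delta (covers 2 new) → pick Comet (covers 1 new) → pick Echo (covers 1 new). Total picks: 5.
(The true minimum cover uses only 4 distributors, so greedy is not optimal here.)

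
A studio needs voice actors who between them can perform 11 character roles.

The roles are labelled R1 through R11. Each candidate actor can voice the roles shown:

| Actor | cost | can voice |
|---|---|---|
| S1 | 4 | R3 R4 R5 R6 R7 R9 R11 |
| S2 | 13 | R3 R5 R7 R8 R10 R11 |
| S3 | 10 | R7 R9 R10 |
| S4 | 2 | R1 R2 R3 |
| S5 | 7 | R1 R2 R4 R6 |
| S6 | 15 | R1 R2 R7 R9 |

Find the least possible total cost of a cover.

S1, S2, S4 together cover every role (S1 ∪ S2 ∪ S4 = {R1, R2, R3, R4, R5, R6, R7, R8, R9, R10, R11}); total cost 4 + 13 + 2 = 19.
No covering selection has total cost below 19.

19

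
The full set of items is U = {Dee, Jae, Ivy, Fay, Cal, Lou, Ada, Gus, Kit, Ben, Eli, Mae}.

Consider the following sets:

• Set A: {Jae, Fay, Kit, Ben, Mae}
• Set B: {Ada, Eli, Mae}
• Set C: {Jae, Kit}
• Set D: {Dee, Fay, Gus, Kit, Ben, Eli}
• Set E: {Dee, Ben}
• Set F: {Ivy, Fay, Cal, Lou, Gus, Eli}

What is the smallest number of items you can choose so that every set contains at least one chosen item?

Take H = {Kit, Ben, Eli}. Each listed set contains at least one of these, so H is a hitting set of size 3.
The sets C, E, F are pairwise disjoint, so any hitting set needs a separate item for each — at least 3. Hence 3 is optimal.

3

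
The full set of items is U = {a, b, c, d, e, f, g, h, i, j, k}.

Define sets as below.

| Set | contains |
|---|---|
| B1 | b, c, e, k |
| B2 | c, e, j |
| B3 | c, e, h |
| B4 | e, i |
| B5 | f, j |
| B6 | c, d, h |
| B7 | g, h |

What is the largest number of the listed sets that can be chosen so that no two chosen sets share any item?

B4, B5, B7 are pairwise disjoint (B4={e,i}; B5={f,j}; B7={g,h}).
Every remaining set overlaps one of these, and no 4 of the listed sets are pairwise disjoint, so 3 is the maximum.

3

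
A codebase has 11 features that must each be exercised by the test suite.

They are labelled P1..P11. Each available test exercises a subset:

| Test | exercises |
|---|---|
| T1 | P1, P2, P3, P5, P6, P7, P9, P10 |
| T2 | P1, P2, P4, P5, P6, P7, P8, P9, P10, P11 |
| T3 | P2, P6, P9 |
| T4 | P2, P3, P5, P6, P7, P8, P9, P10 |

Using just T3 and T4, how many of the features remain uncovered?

Union of T3, T4 = {P2, P3, P5, P6, P7, P8, P9, P10}.
Not covered: P1, P4, P11 — 3 features.

3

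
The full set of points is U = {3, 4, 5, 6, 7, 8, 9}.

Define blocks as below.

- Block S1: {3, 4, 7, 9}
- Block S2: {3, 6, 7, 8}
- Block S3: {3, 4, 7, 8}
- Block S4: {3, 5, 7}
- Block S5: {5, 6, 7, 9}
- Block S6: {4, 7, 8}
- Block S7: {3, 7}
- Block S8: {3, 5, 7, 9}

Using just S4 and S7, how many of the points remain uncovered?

Union of S4, S7 = {3, 5, 7}.
Not covered: 4, 6, 8, 9 — 4 points.

4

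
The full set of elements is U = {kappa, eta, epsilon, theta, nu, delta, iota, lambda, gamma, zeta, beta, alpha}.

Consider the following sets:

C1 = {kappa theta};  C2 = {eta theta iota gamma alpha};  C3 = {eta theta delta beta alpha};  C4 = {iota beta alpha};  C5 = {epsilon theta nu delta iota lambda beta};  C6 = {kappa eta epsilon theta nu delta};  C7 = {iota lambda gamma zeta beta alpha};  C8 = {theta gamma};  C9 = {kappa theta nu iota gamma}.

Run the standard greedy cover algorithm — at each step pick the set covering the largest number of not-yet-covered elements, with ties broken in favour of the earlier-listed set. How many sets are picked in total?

4

Greedy: pick C5 (covers 7 new) → pick C2 (covers 3 new) → pick C1 (covers 1 new) → pick C7 (covers 1 new). Total picks: 4.
(The true minimum cover uses only 2 sets, so greedy is not optimal here.)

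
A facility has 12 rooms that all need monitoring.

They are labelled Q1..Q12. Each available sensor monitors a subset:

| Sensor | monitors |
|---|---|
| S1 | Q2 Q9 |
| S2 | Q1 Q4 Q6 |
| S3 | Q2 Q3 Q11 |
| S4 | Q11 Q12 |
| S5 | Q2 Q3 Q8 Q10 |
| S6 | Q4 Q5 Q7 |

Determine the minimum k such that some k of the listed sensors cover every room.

5

Take {S1, S2, S4, S5, S6}. Their union is {Q1, Q2, Q3, Q4, Q5, Q6, Q7, Q8, Q9, Q10, Q11, Q12}, which is all 12 rooms.
Only S1 contains Q9, so S1 is forced; the remaining 10 rooms need at least 4 more sensors (each remaining sensor adds at most 3) — so at least 5 sensors are needed, and 5 is optimal.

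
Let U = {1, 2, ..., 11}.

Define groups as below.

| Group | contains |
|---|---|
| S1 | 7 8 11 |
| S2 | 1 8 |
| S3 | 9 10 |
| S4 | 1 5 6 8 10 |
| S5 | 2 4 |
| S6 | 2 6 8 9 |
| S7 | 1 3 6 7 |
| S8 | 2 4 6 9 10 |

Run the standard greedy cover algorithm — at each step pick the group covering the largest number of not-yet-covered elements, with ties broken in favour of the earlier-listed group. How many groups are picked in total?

4

Greedy: pick S4 (covers 5 new) → pick S8 (covers 3 new) → pick S1 (covers 2 new) → pick S7 (covers 1 new). Total picks: 4.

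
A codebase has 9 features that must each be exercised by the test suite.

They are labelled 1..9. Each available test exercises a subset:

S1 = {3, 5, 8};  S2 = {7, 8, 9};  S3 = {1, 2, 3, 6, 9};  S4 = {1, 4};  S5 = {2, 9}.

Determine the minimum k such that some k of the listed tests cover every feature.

4

S1 and S2 and S3 and S4 together: S1 ∪ S2 ∪ S3 ∪ S4 = {1, 2, 3, 4, 5, 6, 7, 8, 9} — every feature is covered.
No 3 of the 5 tests cover everything (all 10 combinations miss at least one feature), so 4 is optimal.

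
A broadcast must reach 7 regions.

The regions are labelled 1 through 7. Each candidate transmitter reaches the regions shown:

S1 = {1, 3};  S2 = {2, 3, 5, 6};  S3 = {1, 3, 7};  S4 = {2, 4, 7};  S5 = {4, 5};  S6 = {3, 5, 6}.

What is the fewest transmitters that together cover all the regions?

3

S2 and S3 and S5 together: S2 ∪ S3 ∪ S5 = {1, 2, 3, 4, 5, 6, 7} — every region is covered.
No 2 of the 6 transmitters cover everything (all 15 combinations miss at least one region), so 3 is optimal.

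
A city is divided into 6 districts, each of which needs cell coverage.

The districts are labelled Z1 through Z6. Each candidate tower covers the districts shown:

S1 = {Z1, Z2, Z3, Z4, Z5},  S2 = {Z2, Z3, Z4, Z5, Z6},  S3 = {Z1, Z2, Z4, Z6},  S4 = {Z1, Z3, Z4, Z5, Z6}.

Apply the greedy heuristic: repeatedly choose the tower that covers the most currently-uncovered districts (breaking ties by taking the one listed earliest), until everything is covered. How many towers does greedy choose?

Greedy: pick S1 (covers 5 new) → pick S2 (covers 1 new). Total picks: 2.

2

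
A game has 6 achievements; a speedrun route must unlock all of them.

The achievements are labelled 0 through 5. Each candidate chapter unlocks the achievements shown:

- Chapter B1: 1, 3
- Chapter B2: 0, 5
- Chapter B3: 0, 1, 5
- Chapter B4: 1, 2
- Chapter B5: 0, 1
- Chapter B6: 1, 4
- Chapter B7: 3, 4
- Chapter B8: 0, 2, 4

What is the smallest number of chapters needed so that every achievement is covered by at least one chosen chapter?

Take {B1, B2, B8}. Their union is {0, 1, 2, 3, 4, 5}, which is all 6 achievements.
No 2 of the 8 chapters cover everything (all 28 combinations miss at least one achievement), so 3 is optimal.

3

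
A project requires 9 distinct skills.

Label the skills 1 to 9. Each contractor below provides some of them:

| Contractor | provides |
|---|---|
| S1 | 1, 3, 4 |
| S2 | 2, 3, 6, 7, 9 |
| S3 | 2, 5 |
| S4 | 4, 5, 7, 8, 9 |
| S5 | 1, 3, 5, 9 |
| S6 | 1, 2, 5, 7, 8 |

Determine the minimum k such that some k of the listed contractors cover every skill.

3

Take {S2, S4, S6}. Their union is {1, 2, 3, 4, 5, 6, 7, 8, 9}, which is all 9 skills.
Only S2 contains 6, so S2 is forced; the remaining 4 skills need at least 2 more contractors (each remaining contractor adds at most 3) — so at least 3 contractors are needed, and 3 is optimal.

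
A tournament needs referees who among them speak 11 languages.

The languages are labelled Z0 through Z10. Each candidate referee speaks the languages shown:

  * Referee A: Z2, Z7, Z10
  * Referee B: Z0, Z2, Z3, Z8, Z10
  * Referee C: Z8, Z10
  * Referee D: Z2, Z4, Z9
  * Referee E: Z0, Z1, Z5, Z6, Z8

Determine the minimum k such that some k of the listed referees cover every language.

Take {A, B, D, E}. Their union is {Z0, Z1, Z2, Z3, Z4, Z5, Z6, Z7, Z8, Z9, Z10}, which is all 11 languages.
No 3 of the 5 referees cover everything (all 10 combinations miss at least one language), so 4 is optimal.

4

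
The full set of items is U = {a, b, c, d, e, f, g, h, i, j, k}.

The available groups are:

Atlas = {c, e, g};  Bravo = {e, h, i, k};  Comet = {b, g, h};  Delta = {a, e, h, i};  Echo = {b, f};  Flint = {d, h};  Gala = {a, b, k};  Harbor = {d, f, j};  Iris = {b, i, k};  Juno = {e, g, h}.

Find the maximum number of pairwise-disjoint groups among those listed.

Atlas, Harbor, Iris are pairwise disjoint (Atlas={c,e,g}; Harbor={d,f,j}; Iris={b,i,k}).
Every remaining group overlaps one of these, and no 4 of the listed groups are pairwise disjoint, so 3 is the maximum.

3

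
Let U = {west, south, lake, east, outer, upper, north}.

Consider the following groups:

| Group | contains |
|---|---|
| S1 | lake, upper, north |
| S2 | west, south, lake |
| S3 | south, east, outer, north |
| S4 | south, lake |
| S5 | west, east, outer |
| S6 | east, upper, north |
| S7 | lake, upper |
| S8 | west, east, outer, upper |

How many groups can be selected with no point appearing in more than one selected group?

S5, S7 are pairwise disjoint (S5={west,east,outer}; S7={lake,upper}).
Every remaining group overlaps one of these, and no 3 of the listed groups are pairwise disjoint, so 2 is the maximum.

2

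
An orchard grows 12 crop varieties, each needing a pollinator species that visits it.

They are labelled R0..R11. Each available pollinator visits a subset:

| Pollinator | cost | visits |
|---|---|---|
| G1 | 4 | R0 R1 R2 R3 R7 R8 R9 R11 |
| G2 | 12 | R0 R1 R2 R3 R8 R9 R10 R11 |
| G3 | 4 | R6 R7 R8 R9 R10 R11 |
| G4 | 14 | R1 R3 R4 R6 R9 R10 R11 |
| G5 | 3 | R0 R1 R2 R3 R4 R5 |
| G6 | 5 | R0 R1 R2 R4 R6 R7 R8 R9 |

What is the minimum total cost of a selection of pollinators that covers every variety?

7

G3, G5 together cover every variety (G3 ∪ G5 = {R0, R1, R2, R3, R4, R5, R6, R7, R8, R9, R10, R11}); total cost 4 + 3 = 7.
The greedy pick G1, G5, G3 costs 11; no covering selection beats 7.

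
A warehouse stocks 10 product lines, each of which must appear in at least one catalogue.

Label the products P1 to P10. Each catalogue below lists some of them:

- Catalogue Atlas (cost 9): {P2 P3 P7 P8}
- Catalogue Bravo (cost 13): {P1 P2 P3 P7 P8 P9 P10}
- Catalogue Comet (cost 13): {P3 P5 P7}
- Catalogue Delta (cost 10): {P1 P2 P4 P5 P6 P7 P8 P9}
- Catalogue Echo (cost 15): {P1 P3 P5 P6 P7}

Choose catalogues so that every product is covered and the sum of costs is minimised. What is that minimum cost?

23

Bravo, Delta together cover every product (Bravo ∪ Delta = {P1, P2, P3, P4, P5, P6, P7, P8, P9, P10}); total cost 13 + 10 = 23.
No covering selection has total cost below 23.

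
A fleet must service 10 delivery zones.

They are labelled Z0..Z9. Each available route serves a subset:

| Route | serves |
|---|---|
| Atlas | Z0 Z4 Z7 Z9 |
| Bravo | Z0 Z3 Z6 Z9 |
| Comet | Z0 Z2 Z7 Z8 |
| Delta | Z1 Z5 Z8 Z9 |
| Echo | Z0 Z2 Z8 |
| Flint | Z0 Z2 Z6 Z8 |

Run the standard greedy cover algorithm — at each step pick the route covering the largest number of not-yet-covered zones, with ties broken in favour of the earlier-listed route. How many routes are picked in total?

Greedy: pick Atlas (covers 4 new) → pick Delta (covers 3 new) → pick Bravo (covers 2 new) → pick Comet (covers 1 new). Total picks: 4.

4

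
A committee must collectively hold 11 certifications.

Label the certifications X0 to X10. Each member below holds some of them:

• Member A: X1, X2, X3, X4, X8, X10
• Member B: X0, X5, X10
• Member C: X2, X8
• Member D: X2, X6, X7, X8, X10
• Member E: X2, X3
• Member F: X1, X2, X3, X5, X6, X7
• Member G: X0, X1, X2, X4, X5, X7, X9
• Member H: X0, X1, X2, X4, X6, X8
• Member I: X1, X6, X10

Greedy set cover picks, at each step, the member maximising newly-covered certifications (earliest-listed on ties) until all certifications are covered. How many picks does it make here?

Greedy: pick G (covers 7 new) → pick A (covers 3 new) → pick D (covers 1 new). Total picks: 3.

3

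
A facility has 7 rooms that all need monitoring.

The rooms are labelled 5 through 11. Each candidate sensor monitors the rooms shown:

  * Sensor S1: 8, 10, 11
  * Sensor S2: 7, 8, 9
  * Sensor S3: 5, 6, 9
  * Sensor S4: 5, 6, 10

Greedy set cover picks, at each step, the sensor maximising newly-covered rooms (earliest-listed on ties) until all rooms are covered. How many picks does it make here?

3

Greedy: pick S1 (covers 3 new) → pick S3 (covers 3 new) → pick S2 (covers 1 new). Total picks: 3.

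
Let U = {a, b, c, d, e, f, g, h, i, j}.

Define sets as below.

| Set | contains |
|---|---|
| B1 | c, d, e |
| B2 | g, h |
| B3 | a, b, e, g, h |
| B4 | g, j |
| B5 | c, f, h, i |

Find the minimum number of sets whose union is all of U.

B1 and B3 and B4 and B5 together: B1 ∪ B3 ∪ B4 ∪ B5 = {a, b, c, d, e, f, g, h, i, j} — every point is covered.
No 3 of the 5 sets cover everything (all 10 combinations miss at least one point), so 4 is optimal.

4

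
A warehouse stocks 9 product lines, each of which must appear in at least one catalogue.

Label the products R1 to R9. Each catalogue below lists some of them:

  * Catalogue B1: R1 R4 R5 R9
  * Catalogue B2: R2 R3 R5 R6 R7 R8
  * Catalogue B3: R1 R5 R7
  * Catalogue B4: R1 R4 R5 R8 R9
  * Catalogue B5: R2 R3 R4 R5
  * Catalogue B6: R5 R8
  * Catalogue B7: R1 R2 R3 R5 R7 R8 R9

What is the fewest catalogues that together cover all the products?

Take {B1, B2}. Their union is {R1, R2, R3, R4, R5, R6, R7, R8, R9}, which is all 9 products.
No single catalogue has all 9 products (the largest, B7, has 7), so 2 is optimal.

2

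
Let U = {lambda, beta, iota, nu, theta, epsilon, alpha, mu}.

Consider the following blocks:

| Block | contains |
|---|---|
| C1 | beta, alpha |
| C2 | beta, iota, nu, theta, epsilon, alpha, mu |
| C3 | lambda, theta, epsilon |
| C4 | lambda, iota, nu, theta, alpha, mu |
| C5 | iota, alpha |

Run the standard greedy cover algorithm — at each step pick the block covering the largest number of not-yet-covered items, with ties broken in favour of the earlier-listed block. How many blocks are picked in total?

2

Greedy: pick C2 (covers 7 new) → pick C3 (covers 1 new). Total picks: 2.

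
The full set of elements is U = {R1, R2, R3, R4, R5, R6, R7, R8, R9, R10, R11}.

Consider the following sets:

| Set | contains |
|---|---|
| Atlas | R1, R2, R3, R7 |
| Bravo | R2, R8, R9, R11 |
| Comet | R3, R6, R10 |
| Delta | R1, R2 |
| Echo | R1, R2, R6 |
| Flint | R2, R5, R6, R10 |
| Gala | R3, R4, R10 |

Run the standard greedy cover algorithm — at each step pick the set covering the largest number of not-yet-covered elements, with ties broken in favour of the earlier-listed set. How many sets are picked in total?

Greedy: pick Atlas (covers 4 new) → pick Bravo (covers 3 new) → pick Flint (covers 3 new) → pick Gala (covers 1 new). Total picks: 4.

4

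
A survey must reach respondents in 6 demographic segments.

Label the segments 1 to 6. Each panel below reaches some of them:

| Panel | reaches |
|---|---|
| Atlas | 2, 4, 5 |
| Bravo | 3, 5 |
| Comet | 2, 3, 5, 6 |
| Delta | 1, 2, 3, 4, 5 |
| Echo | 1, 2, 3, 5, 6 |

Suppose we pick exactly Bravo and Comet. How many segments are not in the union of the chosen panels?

2

Union of Bravo, Comet = {2, 3, 5, 6}.
Not covered: 1, 4 — 2 segments.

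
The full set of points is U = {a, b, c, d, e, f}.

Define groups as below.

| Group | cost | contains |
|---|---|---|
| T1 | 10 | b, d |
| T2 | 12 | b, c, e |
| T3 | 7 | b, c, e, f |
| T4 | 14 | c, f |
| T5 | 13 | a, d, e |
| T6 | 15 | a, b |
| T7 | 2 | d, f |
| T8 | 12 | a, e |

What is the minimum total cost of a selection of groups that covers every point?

20

T3, T5 together cover every point (T3 ∪ T5 = {a, b, c, d, e, f}); total cost 7 + 13 = 20.
The greedy pick T7, T3, T8 costs 21; no covering selection beats 20.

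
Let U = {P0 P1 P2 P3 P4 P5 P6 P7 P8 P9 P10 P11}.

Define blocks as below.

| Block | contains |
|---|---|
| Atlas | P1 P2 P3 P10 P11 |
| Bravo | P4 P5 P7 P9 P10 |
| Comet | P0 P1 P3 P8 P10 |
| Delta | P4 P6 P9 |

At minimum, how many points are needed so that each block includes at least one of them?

H = {P3, P4} meets every block (each contains at least one member of H), and |H| = 2.
The blocks Comet, Delta are pairwise disjoint, so any hitting set needs a separate point for each — at least 2. Hence 2 is optimal.

2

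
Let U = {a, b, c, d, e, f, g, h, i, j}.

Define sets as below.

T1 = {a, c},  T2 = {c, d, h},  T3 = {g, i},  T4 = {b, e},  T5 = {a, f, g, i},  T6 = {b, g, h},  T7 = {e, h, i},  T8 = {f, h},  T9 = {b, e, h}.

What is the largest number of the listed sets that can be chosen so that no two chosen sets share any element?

T1, T3, T4, T8 are pairwise disjoint (T1={a,c}; T3={g,i}; T4={b,e}; T8={f,h}).
Every remaining set overlaps one of these, and no 5 of the listed sets are pairwise disjoint, so 4 is the maximum.

4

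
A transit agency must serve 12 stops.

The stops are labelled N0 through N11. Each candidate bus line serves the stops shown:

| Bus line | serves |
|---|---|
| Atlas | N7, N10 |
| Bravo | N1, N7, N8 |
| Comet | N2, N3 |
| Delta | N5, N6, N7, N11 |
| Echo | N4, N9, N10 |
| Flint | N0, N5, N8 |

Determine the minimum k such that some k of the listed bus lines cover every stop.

Bravo and Comet and Delta and Echo and Flint together: Bravo ∪ Comet ∪ Delta ∪ Echo ∪ Flint = {N0, N1, N2, N3, N4, N5, N6, N7, N8, N9, N10, N11} — every stop is covered.
No 4 of the 6 bus lines cover everything (all 15 combinations miss at least one stop), so 5 is optimal.

5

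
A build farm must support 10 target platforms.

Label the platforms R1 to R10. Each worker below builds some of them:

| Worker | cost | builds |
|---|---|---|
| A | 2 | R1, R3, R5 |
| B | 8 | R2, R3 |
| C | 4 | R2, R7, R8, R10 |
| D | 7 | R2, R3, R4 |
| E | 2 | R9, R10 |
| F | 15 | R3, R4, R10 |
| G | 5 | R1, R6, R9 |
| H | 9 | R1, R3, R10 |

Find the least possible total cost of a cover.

A, C, D, G together cover every platform (A ∪ C ∪ D ∪ G = {R1, R2, R3, R4, R5, R6, R7, R8, R9, R10}); total cost 2 + 4 + 7 + 5 = 18.
The greedy pick A, C, E, G, D costs 20; no covering selection beats 18.

18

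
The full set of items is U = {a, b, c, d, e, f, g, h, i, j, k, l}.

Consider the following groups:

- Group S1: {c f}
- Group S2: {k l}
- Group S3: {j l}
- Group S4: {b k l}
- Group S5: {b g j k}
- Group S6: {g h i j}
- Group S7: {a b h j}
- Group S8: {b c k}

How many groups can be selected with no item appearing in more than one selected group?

S1, S4, S6 are pairwise disjoint (S1={c,f}; S4={b,k,l}; S6={g,h,i,j}).
Every remaining group overlaps one of these, and no 4 of the listed groups are pairwise disjoint, so 3 is the maximum.

3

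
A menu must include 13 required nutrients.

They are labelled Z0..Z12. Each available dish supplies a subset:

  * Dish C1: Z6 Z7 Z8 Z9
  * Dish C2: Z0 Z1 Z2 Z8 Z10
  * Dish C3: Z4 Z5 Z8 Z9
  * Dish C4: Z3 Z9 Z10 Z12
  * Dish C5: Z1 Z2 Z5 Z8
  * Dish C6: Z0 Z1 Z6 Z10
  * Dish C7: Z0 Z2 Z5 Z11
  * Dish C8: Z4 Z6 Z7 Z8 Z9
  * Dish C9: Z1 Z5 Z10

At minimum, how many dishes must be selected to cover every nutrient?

C4 and C7 and C8 and C9 together: C4 ∪ C7 ∪ C8 ∪ C9 = {Z0, Z1, Z2, Z3, Z4, Z5, Z6, Z7, Z8, Z9, Z10, Z11, Z12} — every nutrient is covered.
Only C4 contains Z3, so C4 is forced; the remaining 9 nutrients need at least 3 more dishes (each remaining dish adds at most 4) — so at least 4 dishes are needed, and 4 is optimal.

4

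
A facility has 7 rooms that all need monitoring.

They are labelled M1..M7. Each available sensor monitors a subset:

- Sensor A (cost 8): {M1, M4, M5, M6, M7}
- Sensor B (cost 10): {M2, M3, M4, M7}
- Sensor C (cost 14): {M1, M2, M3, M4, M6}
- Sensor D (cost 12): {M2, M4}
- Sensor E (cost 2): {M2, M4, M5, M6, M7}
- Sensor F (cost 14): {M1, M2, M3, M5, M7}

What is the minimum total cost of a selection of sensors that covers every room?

C, E together cover every room (C ∪ E = {M1, M2, M3, M4, M5, M6, M7}); total cost 14 + 2 = 16.
No covering selection has total cost below 16.

16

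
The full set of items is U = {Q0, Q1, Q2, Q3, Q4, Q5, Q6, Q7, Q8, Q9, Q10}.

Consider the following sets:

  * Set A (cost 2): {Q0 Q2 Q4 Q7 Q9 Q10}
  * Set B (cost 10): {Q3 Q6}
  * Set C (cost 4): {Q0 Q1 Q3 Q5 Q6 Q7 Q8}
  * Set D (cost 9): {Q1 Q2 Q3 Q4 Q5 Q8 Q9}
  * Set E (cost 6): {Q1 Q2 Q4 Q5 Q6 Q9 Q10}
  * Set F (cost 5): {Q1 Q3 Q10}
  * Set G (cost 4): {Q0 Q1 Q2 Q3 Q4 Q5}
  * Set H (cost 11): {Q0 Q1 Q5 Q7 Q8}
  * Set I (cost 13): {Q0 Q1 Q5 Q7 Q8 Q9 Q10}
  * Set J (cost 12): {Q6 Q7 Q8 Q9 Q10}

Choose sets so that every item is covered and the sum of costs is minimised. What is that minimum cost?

A, C together cover every item (A ∪ C = {Q0, Q1, Q2, Q3, Q4, Q5, Q6, Q7, Q8, Q9, Q10}); total cost 2 + 4 = 6.
No covering selection has total cost below 6.

6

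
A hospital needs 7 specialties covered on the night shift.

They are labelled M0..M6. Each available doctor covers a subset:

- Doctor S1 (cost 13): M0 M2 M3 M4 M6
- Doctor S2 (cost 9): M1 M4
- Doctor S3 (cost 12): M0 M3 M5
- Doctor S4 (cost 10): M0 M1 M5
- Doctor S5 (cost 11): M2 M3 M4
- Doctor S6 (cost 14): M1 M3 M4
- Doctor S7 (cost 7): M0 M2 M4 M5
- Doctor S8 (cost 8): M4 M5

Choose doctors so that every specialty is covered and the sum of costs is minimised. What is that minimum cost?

S1, S4 together cover every specialty (S1 ∪ S4 = {M0, M1, M2, M3, M4, M5, M6}); total cost 13 + 10 = 23.
The greedy pick S7, S1, S2 costs 29; no covering selection beats 23.

23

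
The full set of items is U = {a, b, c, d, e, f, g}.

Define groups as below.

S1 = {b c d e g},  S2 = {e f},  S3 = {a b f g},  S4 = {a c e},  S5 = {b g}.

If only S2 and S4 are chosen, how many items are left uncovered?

3

Union of S2, S4 = {a, c, e, f}.
Not covered: b, d, g — 3 items.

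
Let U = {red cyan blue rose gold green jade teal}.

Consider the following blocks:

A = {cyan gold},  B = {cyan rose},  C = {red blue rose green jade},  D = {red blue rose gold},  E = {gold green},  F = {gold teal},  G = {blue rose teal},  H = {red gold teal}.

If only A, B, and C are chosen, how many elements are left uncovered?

Union of A, B, C = {red, cyan, blue, rose, gold, green, jade}.
Not covered: teal — 1 element.

1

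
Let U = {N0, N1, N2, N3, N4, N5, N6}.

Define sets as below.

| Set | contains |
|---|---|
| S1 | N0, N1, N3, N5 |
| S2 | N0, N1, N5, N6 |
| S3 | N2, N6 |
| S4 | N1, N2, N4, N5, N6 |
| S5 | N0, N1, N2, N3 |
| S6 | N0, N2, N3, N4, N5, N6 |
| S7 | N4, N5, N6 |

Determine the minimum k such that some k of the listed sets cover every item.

Take {S2, S6}. Their union is {N0, N1, N2, N3, N4, N5, N6}, which is all 7 items.
No single set has all 7 items (the largest, S6, has 6), so 2 is optimal.

2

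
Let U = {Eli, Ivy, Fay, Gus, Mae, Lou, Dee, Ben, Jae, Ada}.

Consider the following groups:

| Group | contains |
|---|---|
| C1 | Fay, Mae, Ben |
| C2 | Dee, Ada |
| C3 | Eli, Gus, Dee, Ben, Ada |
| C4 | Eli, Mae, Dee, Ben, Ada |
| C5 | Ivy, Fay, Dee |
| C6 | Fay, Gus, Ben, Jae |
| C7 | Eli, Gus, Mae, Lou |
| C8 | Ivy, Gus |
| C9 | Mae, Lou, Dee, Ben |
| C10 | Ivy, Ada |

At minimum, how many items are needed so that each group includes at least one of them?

4

The 4 items {Fay, Gus, Dee, Ada} hit every group.
No choice of 3 items meets every group, so 4 is the minimum.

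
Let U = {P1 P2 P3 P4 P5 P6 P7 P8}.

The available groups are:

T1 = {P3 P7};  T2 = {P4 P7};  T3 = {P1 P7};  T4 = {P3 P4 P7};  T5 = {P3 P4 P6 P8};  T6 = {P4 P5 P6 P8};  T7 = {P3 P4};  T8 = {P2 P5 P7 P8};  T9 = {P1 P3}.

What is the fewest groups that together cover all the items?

3

T6 and T8 and T9 together: T6 ∪ T8 ∪ T9 = {P1, P2, P3, P4, P5, P6, P7, P8} — every item is covered.
Only T8 contains P2, so T8 is forced; the remaining 4 items need at least 2 more groups (each remaining group adds at most 3) — so at least 3 groups are needed, and 3 is optimal.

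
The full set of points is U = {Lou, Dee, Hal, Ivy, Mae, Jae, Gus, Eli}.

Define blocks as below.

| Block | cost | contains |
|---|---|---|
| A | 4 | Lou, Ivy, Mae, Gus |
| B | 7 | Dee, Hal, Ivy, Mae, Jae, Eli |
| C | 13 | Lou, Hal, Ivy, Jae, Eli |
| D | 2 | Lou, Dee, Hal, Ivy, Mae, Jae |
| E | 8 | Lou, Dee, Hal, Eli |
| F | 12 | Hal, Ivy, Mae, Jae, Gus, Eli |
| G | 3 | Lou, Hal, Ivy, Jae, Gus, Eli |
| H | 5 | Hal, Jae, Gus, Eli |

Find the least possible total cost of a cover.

5

D, G together cover every point (D ∪ G = {Lou, Dee, Hal, Ivy, Mae, Jae, Gus, Eli}); total cost 2 + 3 = 5.
No covering selection has total cost below 5.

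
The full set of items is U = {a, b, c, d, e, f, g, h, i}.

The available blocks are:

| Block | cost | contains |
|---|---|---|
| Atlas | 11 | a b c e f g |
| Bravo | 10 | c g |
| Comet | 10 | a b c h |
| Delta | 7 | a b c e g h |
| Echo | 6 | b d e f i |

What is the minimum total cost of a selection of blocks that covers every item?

Delta, Echo together cover every item (Delta ∪ Echo = {a, b, c, d, e, f, g, h, i}); total cost 7 + 6 = 13.
No covering selection has total cost below 13.

13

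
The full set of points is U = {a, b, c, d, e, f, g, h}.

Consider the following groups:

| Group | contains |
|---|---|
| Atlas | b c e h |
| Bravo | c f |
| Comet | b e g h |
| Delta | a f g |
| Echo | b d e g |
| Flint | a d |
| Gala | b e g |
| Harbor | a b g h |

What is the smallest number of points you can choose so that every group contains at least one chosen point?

T = {b, d, f} meets every group (each contains at least one member of T), and |T| = 3.
The groups Bravo, Flint, Gala are pairwise disjoint, so any hitting set needs a separate point for each — at least 3. Hence 3 is optimal.

3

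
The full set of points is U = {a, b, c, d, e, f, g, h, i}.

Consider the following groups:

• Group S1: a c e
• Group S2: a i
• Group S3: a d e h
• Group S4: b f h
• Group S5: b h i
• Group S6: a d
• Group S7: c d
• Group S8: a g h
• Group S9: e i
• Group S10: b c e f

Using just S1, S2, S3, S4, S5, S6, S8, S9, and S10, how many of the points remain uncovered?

0

Union of S1, S2, S3, S4, S5, S6, S8, S9, S10 = {a, b, c, d, e, f, g, h, i} — that's every point, so 0 are uncovered.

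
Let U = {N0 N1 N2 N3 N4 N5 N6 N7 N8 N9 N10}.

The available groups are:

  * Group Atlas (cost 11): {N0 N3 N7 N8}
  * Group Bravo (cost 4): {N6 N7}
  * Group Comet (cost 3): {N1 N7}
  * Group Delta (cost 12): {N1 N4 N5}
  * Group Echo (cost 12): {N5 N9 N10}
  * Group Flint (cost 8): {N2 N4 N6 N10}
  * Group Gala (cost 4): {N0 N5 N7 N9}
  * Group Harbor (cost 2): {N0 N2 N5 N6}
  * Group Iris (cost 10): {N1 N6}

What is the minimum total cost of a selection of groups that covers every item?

26

Atlas, Comet, Flint, Gala together cover every item (Atlas ∪ Comet ∪ Flint ∪ Gala = {N0, N1, N2, N3, N4, N5, N6, N7, N8, N9, N10}); total cost 11 + 3 + 8 + 4 = 26.
The greedy pick Harbor, Comet, Flint, Gala, Atlas costs 28; no covering selection beats 26.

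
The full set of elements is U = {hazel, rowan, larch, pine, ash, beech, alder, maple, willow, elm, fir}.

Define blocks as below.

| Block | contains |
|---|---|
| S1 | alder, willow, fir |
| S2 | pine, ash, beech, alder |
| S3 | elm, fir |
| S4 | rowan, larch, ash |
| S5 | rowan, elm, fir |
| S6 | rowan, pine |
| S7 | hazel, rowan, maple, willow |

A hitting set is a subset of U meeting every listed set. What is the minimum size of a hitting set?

H = {rowan, alder, fir} meets every block (each contains at least one member of H), and |H| = 3.
The blocks S2, S3, S7 are pairwise disjoint, so any hitting set needs a separate element for each — at least 3. Hence 3 is optimal.

3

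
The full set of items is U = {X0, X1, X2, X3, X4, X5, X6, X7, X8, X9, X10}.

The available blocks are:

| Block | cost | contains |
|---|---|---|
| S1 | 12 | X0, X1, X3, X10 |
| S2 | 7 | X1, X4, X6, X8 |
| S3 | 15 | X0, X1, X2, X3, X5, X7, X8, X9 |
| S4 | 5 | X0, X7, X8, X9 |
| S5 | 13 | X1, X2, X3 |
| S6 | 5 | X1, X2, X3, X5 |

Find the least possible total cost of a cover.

29

S1, S2, S4, S6 together cover every item (S1 ∪ S2 ∪ S4 ∪ S6 = {X0, X1, X2, X3, X4, X5, X6, X7, X8, X9, X10}); total cost 12 + 7 + 5 + 5 = 29.
No covering selection has total cost below 29.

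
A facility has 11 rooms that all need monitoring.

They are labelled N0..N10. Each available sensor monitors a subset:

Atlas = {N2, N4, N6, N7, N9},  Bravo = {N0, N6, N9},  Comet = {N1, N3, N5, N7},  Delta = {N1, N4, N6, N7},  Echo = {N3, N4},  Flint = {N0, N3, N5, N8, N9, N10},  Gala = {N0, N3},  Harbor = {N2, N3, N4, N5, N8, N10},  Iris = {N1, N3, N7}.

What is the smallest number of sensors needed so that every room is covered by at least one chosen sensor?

3

Take {Bravo, Comet, Harbor}. Their union is {N0, N1, N2, N3, N4, N5, N6, N7, N8, N9, N10}, which is all 11 rooms.
No 2 of the 9 sensors cover everything (all 36 combinations miss at least one room), so 3 is optimal.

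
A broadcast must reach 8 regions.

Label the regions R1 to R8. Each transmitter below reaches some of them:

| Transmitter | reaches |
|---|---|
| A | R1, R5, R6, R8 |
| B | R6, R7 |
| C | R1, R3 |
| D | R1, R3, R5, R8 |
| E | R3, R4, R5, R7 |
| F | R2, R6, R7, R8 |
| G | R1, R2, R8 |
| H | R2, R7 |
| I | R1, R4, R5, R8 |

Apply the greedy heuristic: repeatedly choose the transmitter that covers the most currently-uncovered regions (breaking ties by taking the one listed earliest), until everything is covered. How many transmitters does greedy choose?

3

Greedy: pick A (covers 4 new) → pick E (covers 3 new) → pick F (covers 1 new). Total picks: 3.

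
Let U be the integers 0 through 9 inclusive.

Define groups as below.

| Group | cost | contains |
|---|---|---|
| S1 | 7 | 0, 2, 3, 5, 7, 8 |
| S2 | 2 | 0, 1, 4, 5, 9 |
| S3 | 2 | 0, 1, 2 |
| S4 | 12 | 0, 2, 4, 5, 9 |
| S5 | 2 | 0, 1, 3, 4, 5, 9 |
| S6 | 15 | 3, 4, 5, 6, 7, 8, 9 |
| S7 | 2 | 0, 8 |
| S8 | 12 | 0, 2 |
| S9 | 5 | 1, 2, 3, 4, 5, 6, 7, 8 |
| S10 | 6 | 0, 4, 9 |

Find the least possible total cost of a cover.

7

S2, S9 together cover every point (S2 ∪ S9 = {0, 1, 2, 3, 4, 5, 6, 7, 8, 9}); total cost 2 + 5 = 7.
No covering selection has total cost below 7.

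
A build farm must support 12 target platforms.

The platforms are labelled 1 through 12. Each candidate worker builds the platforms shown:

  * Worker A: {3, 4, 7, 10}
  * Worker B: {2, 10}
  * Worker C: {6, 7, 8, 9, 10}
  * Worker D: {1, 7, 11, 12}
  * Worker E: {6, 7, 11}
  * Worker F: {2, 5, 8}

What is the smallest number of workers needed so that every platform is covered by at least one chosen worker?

4

A and C and D and F together: A ∪ C ∪ D ∪ F = {1, 2, 3, 4, 5, 6, 7, 8, 9, 10, 11, 12} — every platform is covered.
Only A contains 3, so A is forced; the remaining 8 platforms need at least 3 more workers (each remaining worker adds at most 3) — so at least 4 workers are needed, and 4 is optimal.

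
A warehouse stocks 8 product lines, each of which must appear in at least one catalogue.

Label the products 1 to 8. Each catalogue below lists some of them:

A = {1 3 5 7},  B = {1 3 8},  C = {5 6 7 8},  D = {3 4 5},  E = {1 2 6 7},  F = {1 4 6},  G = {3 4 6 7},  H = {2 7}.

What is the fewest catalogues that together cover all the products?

3

C and D and E together: C ∪ D ∪ E = {1, 2, 3, 4, 5, 6, 7, 8} — every product is covered.
No 2 of the 8 catalogues cover everything (all 28 combinations miss at least one product), so 3 is optimal.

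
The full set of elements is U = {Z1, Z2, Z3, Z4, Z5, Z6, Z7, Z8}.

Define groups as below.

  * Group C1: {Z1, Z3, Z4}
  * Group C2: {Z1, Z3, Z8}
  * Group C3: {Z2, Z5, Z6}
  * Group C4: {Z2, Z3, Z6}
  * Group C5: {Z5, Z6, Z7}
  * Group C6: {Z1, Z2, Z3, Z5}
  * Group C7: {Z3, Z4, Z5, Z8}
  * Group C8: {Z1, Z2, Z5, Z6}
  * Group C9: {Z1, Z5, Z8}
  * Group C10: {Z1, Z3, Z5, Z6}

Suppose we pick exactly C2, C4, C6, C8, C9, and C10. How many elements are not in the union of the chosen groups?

Union of C2, C4, C6, C8, C9, C10 = {Z1, Z2, Z3, Z5, Z6, Z8}.
Not covered: Z4, Z7 — 2 elements.

2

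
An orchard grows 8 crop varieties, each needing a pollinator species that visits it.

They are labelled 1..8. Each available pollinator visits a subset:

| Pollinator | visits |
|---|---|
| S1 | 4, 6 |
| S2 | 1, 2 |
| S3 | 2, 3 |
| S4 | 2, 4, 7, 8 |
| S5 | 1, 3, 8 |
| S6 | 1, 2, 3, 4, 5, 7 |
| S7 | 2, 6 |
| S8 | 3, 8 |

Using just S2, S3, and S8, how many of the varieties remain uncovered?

Union of S2, S3, S8 = {1, 2, 3, 8}.
Not covered: 4, 5, 6, 7 — 4 varieties.

4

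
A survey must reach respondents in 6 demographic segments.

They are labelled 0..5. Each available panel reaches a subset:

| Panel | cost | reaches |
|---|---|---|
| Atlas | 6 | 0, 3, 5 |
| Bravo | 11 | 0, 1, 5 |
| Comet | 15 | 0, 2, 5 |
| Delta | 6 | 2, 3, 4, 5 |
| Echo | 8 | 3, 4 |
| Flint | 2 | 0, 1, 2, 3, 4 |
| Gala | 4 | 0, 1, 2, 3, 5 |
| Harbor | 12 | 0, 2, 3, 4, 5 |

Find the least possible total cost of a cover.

6

Flint, Gala together cover every segment (Flint ∪ Gala = {0, 1, 2, 3, 4, 5}); total cost 2 + 4 = 6.
No covering selection has total cost below 6.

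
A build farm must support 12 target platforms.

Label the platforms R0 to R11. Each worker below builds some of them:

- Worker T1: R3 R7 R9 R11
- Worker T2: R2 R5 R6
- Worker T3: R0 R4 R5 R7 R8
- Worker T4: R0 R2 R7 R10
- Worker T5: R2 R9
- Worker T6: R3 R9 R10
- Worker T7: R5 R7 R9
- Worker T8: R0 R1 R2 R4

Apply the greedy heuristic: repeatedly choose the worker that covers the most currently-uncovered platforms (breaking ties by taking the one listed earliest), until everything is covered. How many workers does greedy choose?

Greedy: pick T3 (covers 5 new) → pick T1 (covers 3 new) → pick T2 (covers 2 new) → pick T4 (covers 1 new) → pick T8 (covers 1 new). Total picks: 5.

5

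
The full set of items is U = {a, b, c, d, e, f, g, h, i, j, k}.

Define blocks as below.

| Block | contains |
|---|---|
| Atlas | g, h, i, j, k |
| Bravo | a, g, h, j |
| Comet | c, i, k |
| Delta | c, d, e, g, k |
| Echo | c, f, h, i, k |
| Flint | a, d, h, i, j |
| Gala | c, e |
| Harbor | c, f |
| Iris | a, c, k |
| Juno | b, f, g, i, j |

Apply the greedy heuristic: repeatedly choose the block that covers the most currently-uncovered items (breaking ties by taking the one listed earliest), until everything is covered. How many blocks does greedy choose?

4

Greedy: pick Atlas (covers 5 new) → pick Delta (covers 3 new) → pick Juno (covers 2 new) → pick Bravo (covers 1 new). Total picks: 4.
(The true minimum cover uses only 3 blocks, so greedy is not optimal here.)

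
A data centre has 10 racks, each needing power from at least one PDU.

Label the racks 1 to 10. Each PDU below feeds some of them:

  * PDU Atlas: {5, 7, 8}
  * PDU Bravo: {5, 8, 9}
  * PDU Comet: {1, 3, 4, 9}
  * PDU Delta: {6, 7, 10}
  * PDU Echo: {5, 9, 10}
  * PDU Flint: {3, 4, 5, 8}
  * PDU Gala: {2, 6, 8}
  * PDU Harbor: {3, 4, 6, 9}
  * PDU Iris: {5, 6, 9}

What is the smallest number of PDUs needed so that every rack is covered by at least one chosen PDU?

Take {Comet, Delta, Echo, Gala}. Their union is {1, 2, 3, 4, 5, 6, 7, 8, 9, 10}, which is all 10 racks.
No 3 of the 9 PDUs cover everything (all 84 combinations miss at least one rack), so 4 is optimal.

4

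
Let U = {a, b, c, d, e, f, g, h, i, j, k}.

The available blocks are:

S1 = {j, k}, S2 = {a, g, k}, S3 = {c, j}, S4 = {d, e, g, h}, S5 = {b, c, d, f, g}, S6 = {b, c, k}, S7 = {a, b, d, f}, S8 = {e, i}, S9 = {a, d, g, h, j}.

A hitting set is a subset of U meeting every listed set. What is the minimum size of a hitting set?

Take T = {b, g, i, j}. Each listed block contains at least one of these, so T is a hitting set of size 4.
No choice of 3 points meets every block, so 4 is the minimum.

4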